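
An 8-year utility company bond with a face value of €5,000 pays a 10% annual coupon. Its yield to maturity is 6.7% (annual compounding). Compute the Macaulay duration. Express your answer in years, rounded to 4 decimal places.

6.0663 years

Periodic yield y = 0.067. Discount each cash flow and weight by its year:
  t   CF        PV=CF/(1+0.067)^t    t·PV
  1       500.00       468.6036       468.6036
  2       500.00       439.1786       878.3572
  3       500.00       411.6013     1,234.8039
  4       500.00       385.7557     1,543.0227
  5       500.00       361.5330     1,807.6648
  6       500.00       338.8313     2,032.9876
  7       500.00       317.5551     2,222.8856
  8     5,500.00     3,273.7637    26,190.1099
  Σ                  5,996.8222    36,378.4354
Price P = Σ PV = 5,996.8222.
Macaulay duration = Σ(t·PV) / P = 36,378.4354 / 5,996.8222 = 6.06629 years.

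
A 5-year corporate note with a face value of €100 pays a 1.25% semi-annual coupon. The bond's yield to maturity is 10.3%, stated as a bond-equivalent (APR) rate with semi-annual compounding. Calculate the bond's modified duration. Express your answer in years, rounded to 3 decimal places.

4.584 years

Periodic yield y = 0.0515. First find Macaulay duration:
  t   CF        PV=CF/(1+0.0515)^t    t·PV
  1        0.625         0.5944         0.5944
  2        0.625         0.5653         1.1306
  3        0.625         0.5376         1.6128
  4        0.625         0.5113         2.0450
  5        0.625         0.4862         2.4311
  6        0.625         0.4624         2.7744
  7        0.625         0.4398         3.0783
  8        0.625         0.4182         3.3458
  9        0.625         0.3977         3.5796
  10     100.625        60.8994       608.9942
  Σ                     65.3123       629.5862
P = 65.3123; Macaulay duration = 629.5862 / 65.3123 = 9.63963 half-year periods = 4.81981 years.
Modified duration = D_Mac / (1 + y) = 4.81981 / 1.0515 = 4.58375 years.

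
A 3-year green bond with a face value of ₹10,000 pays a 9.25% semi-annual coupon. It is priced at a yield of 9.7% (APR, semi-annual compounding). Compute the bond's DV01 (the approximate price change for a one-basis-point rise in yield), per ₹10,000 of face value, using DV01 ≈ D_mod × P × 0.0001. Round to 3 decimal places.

Periodic yield y = 0.0485.
  t   CF        PV=CF/(1+0.0485)^t    t·PV
  1       462.50       441.1063       441.1063
  2       462.50       420.7023       841.4046
  3       462.50       401.2420     1,203.7261
  4       462.50       382.6820     1,530.7279
  5       462.50       364.9804     1,824.9021
  6    10,462.50     7,874.5340    47,247.2040
  Σ                  9,885.2470    53,089.0710
P = 9,885.2470; D_Mac = 5.37054 half-year periods = 2.68527 yrs; D_mod = 2.56106 yrs.
DV01 ≈ 2.56106 × 9,885.2470 × 0.0001 = 2.531668.

₹2.532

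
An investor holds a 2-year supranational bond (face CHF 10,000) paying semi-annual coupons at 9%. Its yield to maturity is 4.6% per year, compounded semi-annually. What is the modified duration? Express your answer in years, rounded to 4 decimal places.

Periodic yield y = 0.023. First find Macaulay duration:
  t   CF        PV=CF/(1+0.023)^t    t·PV
  1       450.00       439.8827       439.8827
  2       450.00       429.9929       859.9857
  3       450.00       420.3254     1,260.9761
  4    10,450.00     9,541.4363    38,165.7452
  Σ                 10,831.6372    40,726.5898
P = 10,831.6372; Macaulay duration = 40,726.5898 / 10,831.6372 = 3.75997 half-year periods = 1.87998 years.
Modified duration = D_Mac / (1 + y) = 1.87998 / 1.023 = 1.83772 years.

1.8377 years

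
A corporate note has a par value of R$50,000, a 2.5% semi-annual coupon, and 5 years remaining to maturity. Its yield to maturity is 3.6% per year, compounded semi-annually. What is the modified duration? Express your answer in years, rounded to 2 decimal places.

4.64 years

Periodic yield y = 0.018. First find Macaulay duration:
  t   CF        PV=CF/(1+0.018)^t    t·PV
  1       625.00       613.9489       613.9489
  2       625.00       603.0932     1,206.1865
  3       625.00       592.4295     1,777.2885
  4       625.00       581.9543     2,327.8173
  5       625.00       571.6644     2,858.3219
  6       625.00       561.5564     3,369.3382
  7       625.00       551.6271     3,861.3895
  8       625.00       541.8734     4,334.9868
  9       625.00       532.2921     4,790.6288
  10   50,625.00    42,353.3002   423,533.0017
  Σ                 47,503.7394   448,672.9081
P = 47,503.7394; Macaulay duration = 448,672.9081 / 47,503.7394 = 9.44500 half-year periods = 4.72250 years.
Modified duration = D_Mac / (1 + y) = 4.72250 / 1.018 = 4.63900 years.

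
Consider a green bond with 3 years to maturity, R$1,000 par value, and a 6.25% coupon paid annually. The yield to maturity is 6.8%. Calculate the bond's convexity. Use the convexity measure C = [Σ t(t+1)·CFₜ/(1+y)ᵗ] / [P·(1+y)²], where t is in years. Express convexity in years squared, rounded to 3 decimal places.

9.707

With y = 0.068:
  t   CF        PV=CF/(1+0.068)^t    t·PV        t(t+1)·PV
  1        62.50        58.5206        58.5206         117.0412
  2        62.50        54.7946       109.5891         328.7674
  3     1,062.50       872.1982     2,616.5946      10,466.3783
  Σ                    985.5134     2,784.7043      10,912.1869
P = 985.5134.
Convexity = Σ t(t+1)·PV / [P·(1+y)²] = 10,912.1869 / (985.5134 × 1.140624) = 9.70749.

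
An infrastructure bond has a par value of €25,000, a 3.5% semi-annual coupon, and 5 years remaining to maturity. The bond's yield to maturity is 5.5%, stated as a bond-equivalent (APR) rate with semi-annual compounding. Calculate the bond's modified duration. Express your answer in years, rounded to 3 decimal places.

Periodic yield y = 0.0275. First find Macaulay duration:
  t   CF        PV=CF/(1+0.0275)^t    t·PV
  1       437.50       425.7908       425.7908
  2       437.50       414.3949       828.7898
  3       437.50       403.3040     1,209.9121
  4       437.50       392.5100     1,570.0400
  5       437.50       382.0049     1,910.0244
  6       437.50       371.7809     2,230.6854
  7       437.50       361.8306     2,532.8139
  8       437.50       352.1465     2,817.1722
  9       437.50       342.7217     3,084.4952
  10   25,437.50    19,393.4967   193,934.9672
  Σ                 22,839.9810   210,544.6910
P = 22,839.9810; Macaulay duration = 210,544.6910 / 22,839.9810 = 9.21825 half-year periods = 4.60913 years.
Modified duration = D_Mac / (1 + y) = 4.60913 / 1.0275 = 4.48577 years.

4.486 years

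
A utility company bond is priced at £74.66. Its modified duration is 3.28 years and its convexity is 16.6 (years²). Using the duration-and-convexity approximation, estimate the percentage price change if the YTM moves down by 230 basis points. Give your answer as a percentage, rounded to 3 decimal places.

+7.983%

Duration effect: -D_mod·Δy = -3.28 × (-0.023) = +0.075440
Convexity effect: ½·C·(Δy)² = 0.5 × 16.6 × (-0.023)² = +0.0043907
ΔP/P ≈ +0.075440 + 0.0043907 = +0.0798307
= +7.98307%.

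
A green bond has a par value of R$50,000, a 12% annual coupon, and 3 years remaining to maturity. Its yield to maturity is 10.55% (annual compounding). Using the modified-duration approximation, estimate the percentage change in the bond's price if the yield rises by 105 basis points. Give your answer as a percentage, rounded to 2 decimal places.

Periodic yield y = 0.1055. Modified duration first:
  t   CF        PV=CF/(1+0.1055)^t    t·PV
  1     6,000.00     5,427.4084     5,427.4084
  2     6,000.00     4,909.4603     9,818.9207
  3    56,000.00    41,448.7833   124,346.3498
  Σ                 51,785.6520   139,592.6789
P = 51,785.6520; D_Mac = 2.69559 yrs; D_mod = 2.69559/(1+0.1055) = 2.43834 yrs.
ΔP/P ≈ -D_mod · Δy = -2.43834 × (+0.0105) = -0.025603 = -2.5603%.

-2.56%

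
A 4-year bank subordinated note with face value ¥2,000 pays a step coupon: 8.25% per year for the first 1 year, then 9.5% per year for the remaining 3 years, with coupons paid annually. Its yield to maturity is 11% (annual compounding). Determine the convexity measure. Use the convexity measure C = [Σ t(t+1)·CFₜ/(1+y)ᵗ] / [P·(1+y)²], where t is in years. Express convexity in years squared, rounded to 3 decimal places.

13.671

With y = 0.11:
  t   CF        PV=CF/(1+0.11)^t    t·PV        t(t+1)·PV
  1       165.00       148.6486       148.6486         297.2973
  2       190.00       154.2083       308.4165         925.2496
  3       190.00       138.9264       416.7791       1,667.1163
  4     2,190.00     1,442.6208     5,770.4833      28,852.4167
  Σ                  1,884.4041     6,644.3276      31,742.0799
P = 1,884.4041.
Convexity = Σ t(t+1)·PV / [P·(1+y)²] = 31,742.0799 / (1,884.4041 × 1.232100) = 13.67148.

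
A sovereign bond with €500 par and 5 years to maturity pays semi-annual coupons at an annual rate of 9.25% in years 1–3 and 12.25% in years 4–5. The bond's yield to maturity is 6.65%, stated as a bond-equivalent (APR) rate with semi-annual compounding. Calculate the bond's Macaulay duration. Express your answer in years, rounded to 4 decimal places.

4.1681 years

Periodic yield y = 0.03325. Discount each cash flow and weight by its period:
  t   CF        PV=CF/(1+0.03325)^t    t·PV
  1       23.125        22.3808        22.3808
  2       23.125        21.6606        43.3212
  3       23.125        20.9636        62.8907
  4       23.125        20.2890        81.1559
  5       23.125        19.6361        98.1804
  6       23.125        19.0042       114.0251
  7       30.625        24.3578       170.5047
  8       30.625        23.5740       188.5918
  9       30.625        22.8154       205.3383
  10     530.625       382.5900     3,825.8996
  Σ                    577.2714     4,812.2885
Price P = Σ PV = 577.2714.
Macaulay duration = Σ(t·PV) / P = 4,812.2885 / 577.2714 = 8.33627 half-year periods.
In years: 8.33627 / 2 = 4.16813 years.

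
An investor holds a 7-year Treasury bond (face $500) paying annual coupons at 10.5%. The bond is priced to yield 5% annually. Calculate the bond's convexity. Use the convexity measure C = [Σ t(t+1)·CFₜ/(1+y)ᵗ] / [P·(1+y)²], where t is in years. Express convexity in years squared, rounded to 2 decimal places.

36.69

With y = 0.05:
  t   CF        PV=CF/(1+0.05)^t    t·PV        t(t+1)·PV
  1        52.50        50.0000        50.0000         100.0000
  2        52.50        47.6190        95.2381         285.7143
  3        52.50        45.3515       136.0544         544.2177
  4        52.50        43.1919       172.7675         863.8376
  5        52.50        41.1351       205.6756       1,234.0537
  6        52.50        39.1763       235.0578       1,645.4049
  7       552.50       392.6514     2,748.5600      21,988.4804
  Σ                    659.1253     3,643.3535      26,661.7086
P = 659.1253.
Convexity = Σ t(t+1)·PV / [P·(1+y)²] = 26,661.7086 / (659.1253 × 1.102500) = 36.68947.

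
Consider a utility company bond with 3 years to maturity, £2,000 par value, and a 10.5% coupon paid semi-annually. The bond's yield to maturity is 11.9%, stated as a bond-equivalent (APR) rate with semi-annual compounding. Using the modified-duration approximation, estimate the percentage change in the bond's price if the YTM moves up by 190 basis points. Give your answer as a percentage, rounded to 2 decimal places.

Periodic yield y = 0.0595. Modified duration first:
  t   CF        PV=CF/(1+0.0595)^t    t·PV
  1       105.00        99.1034        99.1034
  2       105.00        93.5378       187.0757
  3       105.00        88.2849       264.8547
  4       105.00        83.3269       333.3078
  5       105.00        78.6474       393.2371
  6     2,105.00     1,488.1487     8,928.8923
  Σ                  1,931.0492    10,206.4709
P = 1,931.0492; D_Mac = 5.28545 half-year periods = 2.64273 yrs; D_mod = 2.64273/(1+0.0595) = 2.49432 yrs.
ΔP/P ≈ -D_mod · Δy = -2.49432 × (+0.019) = -0.047392 = -4.7392%.

-4.74%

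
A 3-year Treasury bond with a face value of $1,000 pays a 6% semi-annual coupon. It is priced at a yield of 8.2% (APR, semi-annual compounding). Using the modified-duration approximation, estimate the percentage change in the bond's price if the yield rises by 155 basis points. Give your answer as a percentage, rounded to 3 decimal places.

-4.143%

Periodic yield y = 0.041. Modified duration first:
  t   CF        PV=CF/(1+0.041)^t    t·PV
  1        30.00        28.8184        28.8184
  2        30.00        27.6834        55.3668
  3        30.00        26.5931        79.7793
  4        30.00        25.5457       102.1829
  5        30.00        24.5396       122.6980
  6     1,030.00       809.3434     4,856.0606
  Σ                    942.5237     5,244.9062
P = 942.5237; D_Mac = 5.56475 half-year periods = 2.78237 yrs; D_mod = 2.78237/(1+0.041) = 2.67279 yrs.
ΔP/P ≈ -D_mod · Δy = -2.67279 × (+0.0155) = -0.041428 = -4.1428%.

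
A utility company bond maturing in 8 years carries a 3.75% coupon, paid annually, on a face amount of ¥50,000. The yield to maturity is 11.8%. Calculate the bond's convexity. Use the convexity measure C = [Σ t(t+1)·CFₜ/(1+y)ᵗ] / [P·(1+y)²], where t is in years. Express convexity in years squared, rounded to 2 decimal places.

With y = 0.118:
  t   CF        PV=CF/(1+0.118)^t    t·PV        t(t+1)·PV
  1     1,875.00     1,677.1020     1,677.1020       3,354.2039
  2     1,875.00     1,500.0912     3,000.1824       9,000.5472
  3     1,875.00     1,341.7632     4,025.2895      16,101.1578
  4     1,875.00     1,200.1459     4,800.5837      24,002.9187
  5     1,875.00     1,073.4758     5,367.3790      32,204.2737
  6     1,875.00       960.1751     5,761.0508      40,327.3553
  7     1,875.00       858.8328     6,011.8299      48,094.6395
  8    51,875.00    21,253.1683   170,025.3464   1,530,228.1175
  Σ                 29,864.7543   200,668.7636   1,703,313.2137
P = 29,864.7543.
Convexity = Σ t(t+1)·PV / [P·(1+y)²] = 1,703,313.2137 / (29,864.7543 × 1.249924) = 45.63016.

45.63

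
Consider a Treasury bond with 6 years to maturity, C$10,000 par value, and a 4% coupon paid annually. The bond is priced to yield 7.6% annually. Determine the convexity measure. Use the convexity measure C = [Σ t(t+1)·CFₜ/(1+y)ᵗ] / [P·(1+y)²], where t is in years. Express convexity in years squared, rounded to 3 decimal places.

31.412

With y = 0.076:
  t   CF        PV=CF/(1+0.076)^t    t·PV        t(t+1)·PV
  1       400.00       371.7472       371.7472         743.4944
  2       400.00       345.4900       690.9799       2,072.9398
  3       400.00       321.0873       963.2620       3,853.0480
  4       400.00       298.4083     1,193.6332       5,968.1661
  5       400.00       277.3311     1,386.6557       8,319.9342
  6    10,400.00     6,701.3100    40,207.8602     281,455.0217
  Σ                  8,315.3740    44,814.1383     302,412.6043
P = 8,315.3740.
Convexity = Σ t(t+1)·PV / [P·(1+y)²] = 302,412.6043 / (8,315.3740 × 1.157776) = 31.41185.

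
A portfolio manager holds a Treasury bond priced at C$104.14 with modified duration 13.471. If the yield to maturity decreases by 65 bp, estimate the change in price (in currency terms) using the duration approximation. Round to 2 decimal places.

+C$9.12

Duration approximation: ΔP/P ≈ -D_mod · Δy = -13.471 × (-0.0065) = +0.0875615.
ΔP ≈ 104.14 × (+0.0875615) = +9.11865461.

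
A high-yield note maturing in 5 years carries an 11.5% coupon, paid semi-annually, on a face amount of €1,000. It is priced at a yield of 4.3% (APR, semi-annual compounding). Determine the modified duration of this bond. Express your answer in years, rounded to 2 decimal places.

4.01 years

Periodic yield y = 0.0215. First find Macaulay duration:
  t   CF        PV=CF/(1+0.0215)^t    t·PV
  1        57.50        56.2898        56.2898
  2        57.50        55.1050       110.2100
  3        57.50        53.9452       161.8356
  4        57.50        52.8098       211.2391
  5        57.50        51.6983       258.4913
  6        57.50        50.6101       303.6609
  7        57.50        49.5449       346.8145
  8        57.50        48.5021       388.0171
  9        57.50        47.4813       427.3316
  10    1,057.50       854.8633     8,548.6329
  Σ                  1,320.8498    10,812.5228
P = 1,320.8498; Macaulay duration = 10,812.5228 / 1,320.8498 = 8.18603 half-year periods = 4.09302 years.
Modified duration = D_Mac / (1 + y) = 4.09302 / 1.0215 = 4.00687 years.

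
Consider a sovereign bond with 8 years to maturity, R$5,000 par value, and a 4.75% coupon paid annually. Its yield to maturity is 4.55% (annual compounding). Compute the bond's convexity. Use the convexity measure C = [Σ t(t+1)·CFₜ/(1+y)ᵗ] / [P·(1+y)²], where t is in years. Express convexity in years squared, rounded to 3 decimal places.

With y = 0.0455:
  t   CF        PV=CF/(1+0.0455)^t    t·PV        t(t+1)·PV
  1       237.50       227.1640       227.1640         454.3281
  2       237.50       217.2779       434.5558       1,303.6674
  3       237.50       207.8220       623.4660       2,493.8639
  4       237.50       198.7776       795.1104       3,975.5522
  5       237.50       190.1268       950.6342       5,703.8052
  6       237.50       181.8525     1,091.1153       7,637.8070
  7       237.50       173.9384     1,217.5685       9,740.5478
  8     5,237.50     3,668.8651    29,350.9205     264,158.2843
  Σ                  5,065.8243    34,690.5347     295,467.8558
P = 5,065.8243.
Convexity = Σ t(t+1)·PV / [P·(1+y)²] = 295,467.8558 / (5,065.8243 × 1.093070) = 53.35954.

53.360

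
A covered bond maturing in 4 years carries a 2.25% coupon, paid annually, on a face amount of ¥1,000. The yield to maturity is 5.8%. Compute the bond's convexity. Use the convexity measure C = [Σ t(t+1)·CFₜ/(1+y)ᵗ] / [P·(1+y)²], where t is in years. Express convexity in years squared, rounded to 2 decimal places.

With y = 0.058:
  t   CF        PV=CF/(1+0.058)^t    t·PV        t(t+1)·PV
  1        22.50        21.2665        21.2665          42.5331
  2        22.50        20.1007        40.2014         120.6042
  3        22.50        18.9988        56.9963         227.9853
  4     1,022.50       816.0573     3,264.2291      16,321.1457
  Σ                    876.4233     3,382.6934      16,712.2682
P = 876.4233.
Convexity = Σ t(t+1)·PV / [P·(1+y)²] = 16,712.2682 / (876.4233 × 1.119364) = 17.03531.

17.04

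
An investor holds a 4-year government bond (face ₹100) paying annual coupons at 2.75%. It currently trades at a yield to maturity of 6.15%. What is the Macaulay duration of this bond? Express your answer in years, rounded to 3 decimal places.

Periodic yield y = 0.0615. Discount each cash flow and weight by its year:
  t   CF        PV=CF/(1+0.0615)^t    t·PV
  1         2.75         2.5907         2.5907
  2         2.75         2.4406         4.8812
  3         2.75         2.2992         6.8975
  4       102.75        80.9286       323.7143
  Σ                     88.2590       338.0836
Price P = Σ PV = 88.2590.
Macaulay duration = Σ(t·PV) / P = 338.0836 / 88.2590 = 3.83059 years.

3.831 years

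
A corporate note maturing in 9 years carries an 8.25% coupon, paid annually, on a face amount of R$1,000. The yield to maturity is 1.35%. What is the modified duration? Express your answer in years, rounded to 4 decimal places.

7.1071 years

Periodic yield y = 0.0135. First find Macaulay duration:
  t   CF        PV=CF/(1+0.0135)^t    t·PV
  1        82.50        81.4011        81.4011
  2        82.50        80.3168       160.6336
  3        82.50        79.2470       237.7409
  4        82.50        78.1914       312.7656
  5        82.50        77.1499       385.7493
  6        82.50        76.1222       456.7333
  7        82.50        75.1083       525.7578
  8        82.50        74.1078       592.8624
  9     1,082.50       959.4318     8,634.8866
  Σ                  1,581.0762    11,388.5306
P = 1,581.0762; Macaulay duration = 11,388.5306 / 1,581.0762 = 7.20302 years.
Modified duration = D_Mac / (1 + y) = 7.20302 / 1.0135 = 7.10708 years.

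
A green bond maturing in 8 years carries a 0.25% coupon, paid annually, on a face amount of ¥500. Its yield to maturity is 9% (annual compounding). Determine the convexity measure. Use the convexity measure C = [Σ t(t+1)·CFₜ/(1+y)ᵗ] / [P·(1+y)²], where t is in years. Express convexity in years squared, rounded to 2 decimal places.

With y = 0.09:
  t   CF        PV=CF/(1+0.09)^t    t·PV        t(t+1)·PV
  1         1.25         1.1468         1.1468           2.2936
  2         1.25         1.0521         2.1042           6.3126
  3         1.25         0.9652         2.8957          11.5828
  4         1.25         0.8855         3.5421          17.7106
  5         1.25         0.8124         4.0621          24.3724
  6         1.25         0.7453         4.4720          31.3040
  7         1.25         0.6838         4.7865          38.2924
  8       501.25       251.5605     2,012.4838      18,112.3540
  Σ                    257.8517     2,035.4932      18,244.2225
P = 257.8517.
Convexity = Σ t(t+1)·PV / [P·(1+y)²] = 18,244.2225 / (257.8517 × 1.188100) = 59.55283.

59.55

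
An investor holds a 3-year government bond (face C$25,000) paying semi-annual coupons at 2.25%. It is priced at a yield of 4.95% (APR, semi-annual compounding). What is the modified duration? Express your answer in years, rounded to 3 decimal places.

2.843 years

Periodic yield y = 0.02475. First find Macaulay duration:
  t   CF        PV=CF/(1+0.02475)^t    t·PV
  1       281.25       274.4572       274.4572
  2       281.25       267.8284       535.6569
  3       281.25       261.3598       784.0793
  4       281.25       255.0474     1,020.1894
  5       281.25       248.8874     1,244.4370
  6    25,281.25    21,831.8722   130,991.2335
  Σ                 23,139.4524   134,850.0532
P = 23,139.4524; Macaulay duration = 134,850.0532 / 23,139.4524 = 5.82771 half-year periods = 2.91386 years.
Modified duration = D_Mac / (1 + y) = 2.91386 / 1.02475 = 2.84348 years.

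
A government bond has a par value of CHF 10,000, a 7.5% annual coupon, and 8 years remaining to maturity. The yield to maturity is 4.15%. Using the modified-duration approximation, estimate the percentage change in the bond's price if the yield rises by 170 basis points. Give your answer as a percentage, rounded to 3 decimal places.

-10.573%

Periodic yield y = 0.0415. Modified duration first:
  t   CF        PV=CF/(1+0.0415)^t    t·PV
  1       750.00       720.1152       720.1152
  2       750.00       691.4212     1,382.8425
  3       750.00       663.8706     1,991.6118
  4       750.00       637.4178     2,549.6711
  5       750.00       612.0190     3,060.0949
  6       750.00       587.6322     3,525.7935
  7       750.00       564.2172     3,949.5206
  8    10,750.00     7,764.8714    62,118.9716
  Σ                 12,241.5647    79,298.6211
P = 12,241.5647; D_Mac = 6.47782 yrs; D_mod = 6.47782/(1+0.0415) = 6.21970 yrs.
ΔP/P ≈ -D_mod · Δy = -6.21970 × (+0.017) = -0.105735 = -10.5735%.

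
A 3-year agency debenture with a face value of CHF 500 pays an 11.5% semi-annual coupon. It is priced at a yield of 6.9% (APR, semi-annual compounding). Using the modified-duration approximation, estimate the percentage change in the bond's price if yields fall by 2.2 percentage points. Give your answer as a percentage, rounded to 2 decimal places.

+5.62%

Periodic yield y = 0.0345. Modified duration first:
  t   CF        PV=CF/(1+0.0345)^t    t·PV
  1        28.75        27.7912        27.7912
  2        28.75        26.8644        53.7288
  3        28.75        25.9685        77.9054
  4        28.75        25.1024       100.4097
  5        28.75        24.2653       121.3264
  6       528.75       431.3874     2,588.3241
  Σ                    561.3791     2,969.4857
P = 561.3791; D_Mac = 5.28963 half-year periods = 2.64481 yrs; D_mod = 2.64481/(1+0.0345) = 2.55661 yrs.
ΔP/P ≈ -D_mod · Δy = -2.55661 × (-0.022) = +0.056245 = +5.6245%.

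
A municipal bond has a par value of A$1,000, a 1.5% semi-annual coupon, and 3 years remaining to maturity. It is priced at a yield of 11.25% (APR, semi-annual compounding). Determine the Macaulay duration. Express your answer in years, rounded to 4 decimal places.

2.9345 years

Periodic yield y = 0.05625. Discount each cash flow and weight by its period:
  t   CF        PV=CF/(1+0.05625)^t    t·PV
  1         7.50         7.1006         7.1006
  2         7.50         6.7225        13.4449
  3         7.50         6.3645        19.0934
  4         7.50         6.0255        24.1021
  5         7.50         5.7046        28.5232
  6     1,007.50       725.5122     4,353.0732
  Σ                    757.4299     4,445.3373
Price P = Σ PV = 757.4299.
Macaulay duration = Σ(t·PV) / P = 4,445.3373 / 757.4299 = 5.86898 half-year periods.
In years: 5.86898 / 2 = 2.93449 years.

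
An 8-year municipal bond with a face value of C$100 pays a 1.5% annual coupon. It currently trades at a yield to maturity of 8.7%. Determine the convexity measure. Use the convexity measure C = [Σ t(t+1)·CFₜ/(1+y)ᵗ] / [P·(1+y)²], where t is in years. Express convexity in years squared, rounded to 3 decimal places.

With y = 0.087:
  t   CF        PV=CF/(1+0.087)^t    t·PV        t(t+1)·PV
  1         1.50         1.3799         1.3799           2.7599
  2         1.50         1.2695         2.5390           7.6170
  3         1.50         1.1679         3.5037          14.0147
  4         1.50         1.0744         4.2977          21.4884
  5         1.50         0.9884         4.9421          29.6527
  6         1.50         0.9093         5.4559          38.1912
  7         1.50         0.8365         5.8557          46.8460
  8       101.50        52.0750       416.6004       3,749.4035
  Σ                     59.7011       444.5744       3,909.9734
P = 59.7011.
Convexity = Σ t(t+1)·PV / [P·(1+y)²] = 3,909.9734 / (59.7011 × 1.181569) = 55.42843.

55.428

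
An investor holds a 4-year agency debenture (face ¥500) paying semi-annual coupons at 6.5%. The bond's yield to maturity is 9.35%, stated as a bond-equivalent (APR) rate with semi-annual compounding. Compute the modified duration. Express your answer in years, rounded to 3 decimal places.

3.402 years

Periodic yield y = 0.04675. First find Macaulay duration:
  t   CF        PV=CF/(1+0.04675)^t    t·PV
  1        16.25        15.5242        15.5242
  2        16.25        14.8309        29.6618
  3        16.25        14.1685        42.5056
  4        16.25        13.5357        54.1429
  5        16.25        12.9312        64.6560
  6        16.25        12.3537        74.1219
  7        16.25        11.8019        82.6134
  8       516.25       358.1924     2,865.5388
  Σ                    453.3385     3,228.7646
P = 453.3385; Macaulay duration = 3,228.7646 / 453.3385 = 7.12219 half-year periods = 3.56110 years.
Modified duration = D_Mac / (1 + y) = 3.56110 / 1.04675 = 3.40205 years.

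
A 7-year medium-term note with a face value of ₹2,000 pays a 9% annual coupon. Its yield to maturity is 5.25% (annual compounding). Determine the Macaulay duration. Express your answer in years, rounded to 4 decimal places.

Periodic yield y = 0.0525. Discount each cash flow and weight by its year:
  t   CF        PV=CF/(1+0.0525)^t    t·PV
  1       180.00       171.0214       171.0214
  2       180.00       162.4906       324.9812
  3       180.00       154.3854       463.1562
  4       180.00       146.6845       586.7378
  5       180.00       139.3677       696.8383
  6       180.00       132.4158       794.4949
  7     2,180.00     1,523.7081    10,665.9564
  Σ                  2,430.0734    13,703.1861
Price P = Σ PV = 2,430.0734.
Macaulay duration = Σ(t·PV) / P = 13,703.1861 / 2,430.0734 = 5.63900 years.

5.6390 years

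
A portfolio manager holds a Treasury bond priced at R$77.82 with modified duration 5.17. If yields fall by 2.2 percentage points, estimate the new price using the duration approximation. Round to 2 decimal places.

Duration approximation: ΔP/P ≈ -D_mod · Δy = -5.17 × (-0.022) = +0.113740.
New price ≈ 77.82 × (1 + 0.113740) = 86.6712468.

R$86.67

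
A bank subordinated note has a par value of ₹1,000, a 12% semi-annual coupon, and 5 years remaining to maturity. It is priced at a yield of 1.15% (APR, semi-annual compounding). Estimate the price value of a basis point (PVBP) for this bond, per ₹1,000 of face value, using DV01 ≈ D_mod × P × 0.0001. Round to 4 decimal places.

Periodic yield y = 0.00575.
  t   CF        PV=CF/(1+0.00575)^t    t·PV
  1        60.00        59.6570        59.6570
  2        60.00        59.3159       118.6318
  3        60.00        58.9768       176.9304
  4        60.00        58.6396       234.5584
  5        60.00        58.3044       291.5218
  6        60.00        57.9710       347.8262
  7        60.00        57.6396       403.4772
  8        60.00        57.3101       458.4805
  9        60.00        56.9824       512.8418
  10    1,060.00     1,000.9340    10,009.3403
  Σ                  1,525.7308    12,613.2653
P = 1,525.7308; D_Mac = 8.26703 half-year periods = 4.13352 yrs; D_mod = 4.10988 yrs.
DV01 ≈ 4.10988 × 1,525.7308 × 0.0001 = 0.627058.

₹0.6271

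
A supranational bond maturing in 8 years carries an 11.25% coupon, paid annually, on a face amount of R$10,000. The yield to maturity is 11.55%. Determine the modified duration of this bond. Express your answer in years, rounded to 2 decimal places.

Periodic yield y = 0.1155. First find Macaulay duration:
  t   CF        PV=CF/(1+0.1155)^t    t·PV
  1     1,125.00     1,008.5164     1,008.5164
  2     1,125.00       904.0936     1,808.1871
  3     1,125.00       810.4828     2,431.4484
  4     1,125.00       726.5646     2,906.2583
  5     1,125.00       651.3354     3,256.6768
  6     1,125.00       583.8954     3,503.3726
  7     1,125.00       523.4383     3,664.0681
  8    11,125.00     4,640.2718    37,122.1747
  Σ                  9,848.5982    55,700.7023
P = 9,848.5982; Macaulay duration = 55,700.7023 / 9,848.5982 = 5.65570 years.
Modified duration = D_Mac / (1 + y) = 5.65570 / 1.1155 = 5.07010 years.

5.07 years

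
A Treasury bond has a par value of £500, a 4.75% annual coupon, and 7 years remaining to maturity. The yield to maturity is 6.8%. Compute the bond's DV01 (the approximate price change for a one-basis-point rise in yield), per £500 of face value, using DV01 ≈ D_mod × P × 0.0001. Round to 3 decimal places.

£0.252

Periodic yield y = 0.068.
  t   CF        PV=CF/(1+0.068)^t    t·PV
  1        23.75        22.2378        22.2378
  2        23.75        20.8219        41.6439
  3        23.75        19.4962        58.4886
  4        23.75        18.2549        73.0195
  5        23.75        17.0926        85.4628
  6        23.75        16.0043        96.0257
  7       523.75       330.4648     2,313.2539
  Σ                    444.3725     2,690.1322
P = 444.3725; D_Mac = 6.05378 yrs; D_mod = 5.66833 yrs.
DV01 ≈ 5.66833 × 444.3725 × 0.0001 = 0.251885.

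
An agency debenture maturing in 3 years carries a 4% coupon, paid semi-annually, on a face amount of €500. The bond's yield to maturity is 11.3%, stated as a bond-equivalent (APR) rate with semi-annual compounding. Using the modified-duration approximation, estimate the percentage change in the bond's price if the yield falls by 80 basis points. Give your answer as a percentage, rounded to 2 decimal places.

+2.15%

Periodic yield y = 0.0565. Modified duration first:
  t   CF        PV=CF/(1+0.0565)^t    t·PV
  1        10.00         9.4652         9.4652
  2        10.00         8.9590        17.9181
  3        10.00         8.4799        25.4397
  4        10.00         8.0264        32.1057
  5        10.00         7.5972        37.9859
  6       510.00       366.7357     2,200.4141
  Σ                    409.2634     2,323.3287
P = 409.2634; D_Mac = 5.67685 half-year periods = 2.83843 yrs; D_mod = 2.83843/(1+0.0565) = 2.68663 yrs.
ΔP/P ≈ -D_mod · Δy = -2.68663 × (-0.008) = +0.021493 = +2.1493%.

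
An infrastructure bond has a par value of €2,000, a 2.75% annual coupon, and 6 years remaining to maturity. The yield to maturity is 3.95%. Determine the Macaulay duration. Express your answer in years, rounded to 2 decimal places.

5.60 years

Periodic yield y = 0.0395. Discount each cash flow and weight by its year:
  t   CF        PV=CF/(1+0.0395)^t    t·PV
  1        55.00        52.9101        52.9101
  2        55.00        50.8995       101.7990
  3        55.00        48.9654       146.8962
  4        55.00        47.1048       188.4190
  5        55.00        45.3148       226.5741
  6     2,055.00     1,628.7891     9,772.7348
  Σ                  1,873.9837    10,489.3332
Price P = Σ PV = 1,873.9837.
Macaulay duration = Σ(t·PV) / P = 10,489.3332 / 1,873.9837 = 5.59735 years.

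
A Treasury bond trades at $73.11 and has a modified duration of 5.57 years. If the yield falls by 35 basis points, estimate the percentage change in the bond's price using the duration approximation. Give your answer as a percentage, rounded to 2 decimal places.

+1.95%

Duration approximation: ΔP/P ≈ -D_mod · Δy = -5.57 × (-0.0035) = +0.019495.
As a percentage: +1.9495%.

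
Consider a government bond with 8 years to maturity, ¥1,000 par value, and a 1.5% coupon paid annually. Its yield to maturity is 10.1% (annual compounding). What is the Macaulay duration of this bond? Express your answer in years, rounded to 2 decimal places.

7.41 years

Periodic yield y = 0.101. Discount each cash flow and weight by its year:
  t   CF        PV=CF/(1+0.101)^t    t·PV
  1        15.00        13.6240        13.6240
  2        15.00        12.3742        24.7484
  3        15.00        11.2390        33.7171
  4        15.00        10.2080        40.8321
  5        15.00         9.2716        46.3580
  6        15.00         8.4211        50.5264
  7        15.00         7.6486        53.5400
  8     1,015.00       470.0754     3,760.6029
  Σ                    542.8618     4,023.9489
Price P = Σ PV = 542.8618.
Macaulay duration = Σ(t·PV) / P = 4,023.9489 / 542.8618 = 7.41247 years.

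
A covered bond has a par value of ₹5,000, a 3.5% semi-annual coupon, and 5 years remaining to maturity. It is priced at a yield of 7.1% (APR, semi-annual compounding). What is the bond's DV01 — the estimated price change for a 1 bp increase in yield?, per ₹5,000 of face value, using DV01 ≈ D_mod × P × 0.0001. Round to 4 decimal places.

₹1.8860

Periodic yield y = 0.0355.
  t   CF        PV=CF/(1+0.0355)^t    t·PV
  1        87.50        84.5002        84.5002
  2        87.50        81.6033       163.2066
  3        87.50        78.8057       236.4172
  4        87.50        76.1040       304.4161
  5        87.50        73.4950       367.4748
  6        87.50        70.9753       425.8520
  7        87.50        68.5421       479.7946
  8        87.50        66.1923       529.5381
  9        87.50        63.9230       575.3070
  10    5,087.50     3,589.2474    35,892.4736
  Σ                  4,253.3883    39,058.9802
P = 4,253.3883; D_Mac = 9.18303 half-year periods = 4.59151 yrs; D_mod = 4.43410 yrs.
DV01 ≈ 4.43410 × 4,253.3883 × 0.0001 = 1.885996.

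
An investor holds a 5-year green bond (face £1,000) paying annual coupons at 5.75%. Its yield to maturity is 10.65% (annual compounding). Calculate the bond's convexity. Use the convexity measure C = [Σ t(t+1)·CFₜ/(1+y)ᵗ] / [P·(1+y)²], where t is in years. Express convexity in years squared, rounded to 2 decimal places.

With y = 0.1065:
  t   CF        PV=CF/(1+0.1065)^t    t·PV        t(t+1)·PV
  1        57.50        51.9657        51.9657         103.9313
  2        57.50        46.9640        93.9280         281.7840
  3        57.50        42.4437       127.3312         509.3248
  4        57.50        38.3585       153.4342         767.1710
  5     1,057.50       637.5633     3,187.8163      19,126.8979
  Σ                    817.2952     3,614.4754      20,789.1090
P = 817.2952.
Convexity = Σ t(t+1)·PV / [P·(1+y)²] = 20,789.1090 / (817.2952 × 1.224342) = 20.77562.

20.78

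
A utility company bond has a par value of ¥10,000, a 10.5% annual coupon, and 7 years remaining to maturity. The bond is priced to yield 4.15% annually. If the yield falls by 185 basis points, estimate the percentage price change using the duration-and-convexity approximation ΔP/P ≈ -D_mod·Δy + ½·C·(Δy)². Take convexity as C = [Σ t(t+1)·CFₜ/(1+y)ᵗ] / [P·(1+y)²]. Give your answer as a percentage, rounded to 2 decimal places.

+10.52%

With y = 0.0415:
  t   CF        PV=CF/(1+0.0415)^t    t·PV        t(t+1)·PV
  1     1,050.00     1,008.1613     1,008.1613       2,016.3226
  2     1,050.00       967.9897     1,935.9795       5,807.9384
  3     1,050.00       929.4188     2,788.2565      11,153.0262
  4     1,050.00       892.3849     3,569.5395      17,847.6975
  5     1,050.00       856.8266     4,284.1329      25,704.7972
  6     1,050.00       822.6851     4,936.1108      34,552.7759
  7    11,050.00     8,312.8005    58,189.6035     465,516.8281
  Σ                 13,790.2670    76,711.7841     562,599.3860
P = 13,790.2670; D_Mac = 5.56275 yrs; D_mod = 5.34109 yrs; C = 37.61041.
Duration effect: -5.34109 × (-0.0185) = +0.098810
Convexity effect: 0.5 × 37.61041 × (-0.0185)² = +0.0064361
ΔP/P ≈ +0.098810 + 0.0064361 = +0.105246 = +10.5246%.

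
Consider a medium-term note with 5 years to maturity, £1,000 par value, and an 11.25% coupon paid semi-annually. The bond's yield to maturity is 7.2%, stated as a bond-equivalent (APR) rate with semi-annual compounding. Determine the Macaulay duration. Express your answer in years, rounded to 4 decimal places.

Periodic yield y = 0.036. Discount each cash flow and weight by its period:
  t   CF        PV=CF/(1+0.036)^t    t·PV
  1        56.25        54.2954        54.2954
  2        56.25        52.4087       104.8173
  3        56.25        50.5875       151.7625
  4        56.25        48.8296       195.3186
  5        56.25        47.1329       235.6643
  6        56.25        45.4950       272.9702
  7        56.25        43.9141       307.3989
  8        56.25        42.3882       339.1052
  9        56.25        40.9152       368.2368
  10    1,056.25       741.5991     7,415.9906
  Σ                  1,167.5656     9,445.5597
Price P = Σ PV = 1,167.5656.
Macaulay duration = Σ(t·PV) / P = 9,445.5597 / 1,167.5656 = 8.08996 half-year periods.
In years: 8.08996 / 2 = 4.04498 years.

4.0450 years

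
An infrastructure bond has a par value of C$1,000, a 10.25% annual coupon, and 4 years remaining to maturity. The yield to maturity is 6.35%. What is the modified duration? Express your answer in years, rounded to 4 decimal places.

3.3005 years

Periodic yield y = 0.0635. First find Macaulay duration:
  t   CF        PV=CF/(1+0.0635)^t    t·PV
  1       102.50        96.3799        96.3799
  2       102.50        90.6252       181.2504
  3       102.50        85.2141       255.6423
  4     1,102.50       861.8439     3,447.3757
  Σ                  1,134.0631     3,980.6482
P = 1,134.0631; Macaulay duration = 3,980.6482 / 1,134.0631 = 3.51008 years.
Modified duration = D_Mac / (1 + y) = 3.51008 / 1.0635 = 3.30050 years.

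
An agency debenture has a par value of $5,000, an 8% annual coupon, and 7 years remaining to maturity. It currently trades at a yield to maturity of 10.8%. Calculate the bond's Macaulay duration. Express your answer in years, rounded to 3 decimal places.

5.509 years

Periodic yield y = 0.108. Discount each cash flow and weight by its year:
  t   CF        PV=CF/(1+0.108)^t    t·PV
  1       400.00       361.0108       361.0108
  2       400.00       325.8220       651.6441
  3       400.00       294.0632       882.1897
  4       400.00       265.4000     1,061.6001
  5       400.00       239.5307     1,197.6535
  6       400.00       216.1829     1,297.0977
  7     5,400.00     2,633.9980    18,437.9858
  Σ                  4,336.0077    23,889.1817
Price P = Σ PV = 4,336.0077.
Macaulay duration = Σ(t·PV) / P = 23,889.1817 / 4,336.0077 = 5.50949 years.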